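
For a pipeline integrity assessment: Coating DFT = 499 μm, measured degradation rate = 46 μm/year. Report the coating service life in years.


Service life = thickness / degradation rate
Life = 499 / 46 = 10.8 years

10.8 years


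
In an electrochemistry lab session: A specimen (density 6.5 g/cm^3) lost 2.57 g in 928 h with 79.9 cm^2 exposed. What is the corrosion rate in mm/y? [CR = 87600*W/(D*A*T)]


Apply the mm/y weight-loss relation: CR = 87600 * W / (D * A * T)
Numerator: 87600 * 2.57 = 225132.0
Denominator: 6.5 * 79.9 * 928 = 481956.8
CR = 225132.0 / 481956.8 = 0.467121 mm/y

0.467121 mm/y


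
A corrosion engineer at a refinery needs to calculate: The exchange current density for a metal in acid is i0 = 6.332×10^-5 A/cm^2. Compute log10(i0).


i0 = 6.332×10^-5 A/cm^2
log10(i0) = -4.198

-4.198


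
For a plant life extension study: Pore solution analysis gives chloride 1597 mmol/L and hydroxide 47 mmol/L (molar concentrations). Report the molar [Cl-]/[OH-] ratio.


Threshold parameter = [Cl-] / [OH-] (molar basis; both in mmol/L, so units cancel)
Ratio = 1597 / 47 = 33.98

33.98


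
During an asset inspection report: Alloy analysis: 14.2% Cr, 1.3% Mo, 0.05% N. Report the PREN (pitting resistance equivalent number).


Apply the PREN formula: PREN = Cr + 3.3*Mo + 16*N
PREN = 14.2 + 3.3*1.3 + 16*0.05
PREN = 14.2 + 4.29 + 0.8 = 19.29

19.29


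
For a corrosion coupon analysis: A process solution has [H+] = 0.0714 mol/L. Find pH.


pH = −log10[H+]
pH = −log10(0.0714) = 1.15

1.15


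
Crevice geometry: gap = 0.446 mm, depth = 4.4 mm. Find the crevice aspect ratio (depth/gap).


Aspect ratio = depth / gap
Ratio = 4.4 / 0.446 = 9.9

9.9


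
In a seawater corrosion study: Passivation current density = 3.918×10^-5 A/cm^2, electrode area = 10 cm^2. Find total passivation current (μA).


I = i_pass * A, then convert A → μA (×10^6)
I = 3.918×10^-5 * 10 * 10^6 = 391.8 μA

391.8 μA


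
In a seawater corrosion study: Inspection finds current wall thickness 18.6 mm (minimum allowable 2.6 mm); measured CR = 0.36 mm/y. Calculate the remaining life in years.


Apply the remaining-life relation: RL = (t_current − t_min) / CR
RL = (18.6 − 2.6) / 0.36 = 16.0 / 0.36 = 44.4 years

44.4 years


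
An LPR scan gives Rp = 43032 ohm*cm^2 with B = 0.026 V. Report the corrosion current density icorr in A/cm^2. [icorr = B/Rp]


Apply the Stern-Geary relation: icorr = B / Rp
icorr = 0.026 / 43032 = 6.042×10^-7 A/cm^2

6.042×10^-7 A/cm^2


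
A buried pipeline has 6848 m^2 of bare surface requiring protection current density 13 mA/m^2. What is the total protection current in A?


I = area * current density, then convert mA → A (÷1000)
I = 6848 * 13 / 1000 = 89.02 A

89.02 A


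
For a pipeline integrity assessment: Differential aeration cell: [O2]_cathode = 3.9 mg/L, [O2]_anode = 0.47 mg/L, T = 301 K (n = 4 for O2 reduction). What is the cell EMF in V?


Apply the Nernst concentration-cell relation: E = (RT/nF)*ln(C_cathode/C_anode)
RT/nF = 8.314*301/(4*96485) = 0.0064842 V
ln(3.9/0.47) = 2.116
E = 0.0064842 * 2.116 = 0.01372 V

0.01372 V


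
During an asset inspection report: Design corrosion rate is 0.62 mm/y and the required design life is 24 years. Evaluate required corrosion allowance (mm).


Corrosion allowance = CR × design life
CA = 0.62 * 24 = 14.88 mm

14.88 mm


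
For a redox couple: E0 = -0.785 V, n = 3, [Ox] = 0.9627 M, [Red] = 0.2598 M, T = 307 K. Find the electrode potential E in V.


Apply the Nernst equation: E = E0 + (RT/nF)*ln([Ox]/[Red])
Step 1: RT/nF = 8.314*307/(3*96485) = 0.00881794 V
Step 2: [Ox]/[Red] = 0.9627/0.2598 = 3.705543
Step 3: ln(3.705543) = 1.30983
Step 4: correction = 0.00881794 * 1.30983 = 0.012 V
E = -0.785 + 0.012 = -0.773 V

-0.773 V


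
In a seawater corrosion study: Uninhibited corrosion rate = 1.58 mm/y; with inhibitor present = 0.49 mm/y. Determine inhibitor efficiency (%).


Apply the inhibitor-efficiency definition: IE = (CR_blank − CR_inh)/CR_blank × 100
IE = (1.58 − 0.49) / 1.58 × 100
IE = 1.09 / 1.58 × 100 = 69.0 %

69.0 %


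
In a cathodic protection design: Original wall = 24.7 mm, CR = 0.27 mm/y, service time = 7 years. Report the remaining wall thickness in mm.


Remaining wall = original − CR × time
t = 24.7 − 0.27*7 = 24.7 − 1.89 = 22.81 mm

22.81 mm


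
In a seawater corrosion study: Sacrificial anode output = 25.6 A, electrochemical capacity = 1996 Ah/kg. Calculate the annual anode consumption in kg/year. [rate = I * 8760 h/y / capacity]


Annual consumption = current * hours per year / capacity
Rate = 25.6 * 8760 / 1996 = 112.4 kg/year

112.4 kg/year


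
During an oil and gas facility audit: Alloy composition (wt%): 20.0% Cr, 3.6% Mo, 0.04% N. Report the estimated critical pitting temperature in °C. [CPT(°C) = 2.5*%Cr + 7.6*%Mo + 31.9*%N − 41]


Apply the ASTM G48 empirical CPT estimate: CPT(°C) = 2.5*%Cr + 7.6*%Mo + 31.9*%N − 41
2.5*20.0 = 50; 7.6*3.6 = 27.36; 31.9*0.04 = 1.276
CPT = 50 + 27.36 + 1.276 − 41 = 37.636 °C
Rounded to 0.1 °C: CPT ≈ 37.6 °C

37.6 °C


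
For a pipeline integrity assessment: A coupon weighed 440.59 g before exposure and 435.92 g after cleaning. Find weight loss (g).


Weight loss = initial − final
WL = 440.59 − 435.92 = 4.67 g

4.67 g


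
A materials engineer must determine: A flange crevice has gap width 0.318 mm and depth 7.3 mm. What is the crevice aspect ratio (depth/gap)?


Aspect ratio = depth / gap
Ratio = 7.3 / 0.318 = 23.0

23.0


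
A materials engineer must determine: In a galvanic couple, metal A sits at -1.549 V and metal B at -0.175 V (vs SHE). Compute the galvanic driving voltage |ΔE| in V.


Driving voltage is the absolute potential difference.
|ΔE| = |-1.549 − (-0.175)| = 1.374 V

1.374 V


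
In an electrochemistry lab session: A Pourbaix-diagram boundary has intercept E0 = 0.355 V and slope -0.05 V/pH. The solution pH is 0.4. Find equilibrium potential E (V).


Apply the Pourbaix line equation: E = E0 + slope*pH
E = 0.355 + (-0.05)*0.4 = 0.355 + (-0.02) = 0.335 V
Rounded to 3 decimal places: E = 0.335 V

0.335 V


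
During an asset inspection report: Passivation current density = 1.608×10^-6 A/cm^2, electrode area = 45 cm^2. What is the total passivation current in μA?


I = i_pass * A, then convert A → μA (×10^6)
I = 1.608×10^-6 * 45 * 10^6 = 72.36 μA

72.36 μA


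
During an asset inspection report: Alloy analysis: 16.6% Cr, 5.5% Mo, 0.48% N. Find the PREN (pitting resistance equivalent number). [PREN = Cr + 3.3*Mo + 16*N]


Apply the PREN formula: PREN = Cr + 3.3*Mo + 16*N
PREN = 16.6 + 3.3*5.5 + 16*0.48
PREN = 16.6 + 18.15 + 7.68 = 42.43

42.43


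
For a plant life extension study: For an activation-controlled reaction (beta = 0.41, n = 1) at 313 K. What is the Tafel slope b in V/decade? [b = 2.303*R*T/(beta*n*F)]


Apply the Tafel slope relation: b = 2.303*R*T/(beta*n*F)
Numerator: 2.303 * 8.314 * 313 = 5993.06
Denominator: 0.41 * 1 * 96485 = 39558.85
b = 5993.06 / 39558.85 = 0.1515 V/decade

0.1515 V/decade


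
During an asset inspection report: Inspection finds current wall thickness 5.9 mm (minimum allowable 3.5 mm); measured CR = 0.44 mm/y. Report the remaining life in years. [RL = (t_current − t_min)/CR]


Apply the remaining-life relation: RL = (t_current − t_min) / CR
RL = (5.9 − 3.5) / 0.44 = 2.4 / 0.44 = 5.5 years

5.5 years


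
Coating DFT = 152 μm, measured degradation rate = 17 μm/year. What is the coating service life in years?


Service life = thickness / degradation rate
Life = 152 / 17 = 8.9 years

8.9 years


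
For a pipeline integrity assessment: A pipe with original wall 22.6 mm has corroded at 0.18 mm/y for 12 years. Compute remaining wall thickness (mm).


Remaining wall = original − CR × time
t = 22.6 − 0.18*12 = 22.6 − 2.16 = 20.44 mm

20.44 mm


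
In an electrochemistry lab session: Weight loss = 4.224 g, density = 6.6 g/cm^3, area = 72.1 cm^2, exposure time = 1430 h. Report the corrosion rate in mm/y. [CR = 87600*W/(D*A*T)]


Apply the mm/y weight-loss relation: CR = 87600 * W / (D * A * T)
Numerator: 87600 * 4.224 = 370022.4
Denominator: 6.6 * 72.1 * 1430 = 680479.8
CR = 370022.4 / 680479.8 = 0.54377 mm/y

0.54377 mm/y


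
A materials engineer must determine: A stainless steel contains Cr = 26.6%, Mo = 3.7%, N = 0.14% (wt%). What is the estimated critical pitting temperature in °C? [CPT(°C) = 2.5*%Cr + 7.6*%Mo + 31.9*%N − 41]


Apply the ASTM G48 empirical CPT estimate: CPT(°C) = 2.5*%Cr + 7.6*%Mo + 31.9*%N − 41
2.5*26.6 = 66.5; 7.6*3.7 = 28.12; 31.9*0.14 = 4.466
CPT = 66.5 + 28.12 + 4.466 − 41 = 58.086 °C
Rounded to 0.1 °C: CPT ≈ 58.1 °C

58.1 °C


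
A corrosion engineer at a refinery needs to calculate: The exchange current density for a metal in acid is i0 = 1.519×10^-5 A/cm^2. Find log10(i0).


i0 = 1.519×10^-5 A/cm^2
log10(i0) = -4.818

-4.818


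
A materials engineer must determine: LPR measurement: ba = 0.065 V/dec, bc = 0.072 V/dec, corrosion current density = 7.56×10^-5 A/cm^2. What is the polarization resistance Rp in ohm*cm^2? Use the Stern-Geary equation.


Apply the Stern-Geary equation: Rp = ba*bc / (2.303*icorr*(ba+bc))
ba*bc = 0.065*0.072 = 0.00468
ba+bc = 0.137; 2.303*icorr*(ba+bc) = 2.303*7.56×10^-5*0.137 = 2.3852632×10^-5
Rp = 0.00468 / 2.3852632×10^-5 = 196.2 ohm*cm^2

196.2 ohm*cm^2


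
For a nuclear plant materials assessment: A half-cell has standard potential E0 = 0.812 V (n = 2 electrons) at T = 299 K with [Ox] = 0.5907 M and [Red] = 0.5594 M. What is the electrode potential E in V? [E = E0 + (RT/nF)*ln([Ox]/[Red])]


Apply the Nernst equation: E = E0 + (RT/nF)*ln([Ox]/[Red])
Step 1: RT/nF = 8.314*299/(2*96485) = 0.01288224 V
Step 2: [Ox]/[Red] = 0.5907/0.5594 = 1.055953
Step 3: ln(1.055953) = 0.054444
Step 4: correction = 0.01288224 * 0.054444 = 0.0007 V
E = 0.812 + 0.0007 = 0.8127 V

0.8127 V


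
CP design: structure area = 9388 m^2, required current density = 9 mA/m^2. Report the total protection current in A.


I = area * current density, then convert mA → A (÷1000)
I = 9388 * 9 / 1000 = 84.49 A

84.49 A


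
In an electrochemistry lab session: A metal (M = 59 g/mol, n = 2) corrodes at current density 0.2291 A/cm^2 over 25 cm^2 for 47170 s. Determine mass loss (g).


Apply Faraday's law: m = i*A*t*M / (n*F)
Total charge passed Q = i*A*t = 0.2291*25*47170 = 270166.175 C
m = Q*M/(n*F) = 270166.175*59/(2*96485) = 82.6025 g

82.6025 g


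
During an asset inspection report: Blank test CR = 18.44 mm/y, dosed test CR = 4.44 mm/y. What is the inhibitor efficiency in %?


Apply the inhibitor-efficiency definition: IE = (CR_blank − CR_inh)/CR_blank × 100
IE = (18.44 − 4.44) / 18.44 × 100
IE = 14.0 / 18.44 × 100 = 75.9 %

75.9 %


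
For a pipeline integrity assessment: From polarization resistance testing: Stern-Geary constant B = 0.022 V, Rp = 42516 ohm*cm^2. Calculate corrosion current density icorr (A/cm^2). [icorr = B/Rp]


Apply the Stern-Geary relation: icorr = B / Rp
icorr = 0.022 / 42516 = 5.175×10^-7 A/cm^2

5.175×10^-7 A/cm^2


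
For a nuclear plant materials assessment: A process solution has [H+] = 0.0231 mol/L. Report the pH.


pH = −log10[H+]
pH = −log10(0.0231) = 1.64

1.64


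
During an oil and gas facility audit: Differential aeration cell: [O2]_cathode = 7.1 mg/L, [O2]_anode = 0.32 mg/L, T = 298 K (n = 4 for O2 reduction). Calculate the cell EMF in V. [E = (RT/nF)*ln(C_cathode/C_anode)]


Apply the Nernst concentration-cell relation: E = (RT/nF)*ln(C_cathode/C_anode)
RT/nF = 8.314*298/(4*96485) = 0.00641958 V
ln(7.1/0.32) = 3.09953
E = 0.00641958 * 3.09953 = 0.0199 V

0.0199 V


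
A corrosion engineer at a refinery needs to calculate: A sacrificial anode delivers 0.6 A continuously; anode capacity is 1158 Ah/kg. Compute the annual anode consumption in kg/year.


Annual consumption = current * hours per year / capacity
Rate = 0.6 * 8760 / 1158 = 4.5 kg/year

4.5 kg/year


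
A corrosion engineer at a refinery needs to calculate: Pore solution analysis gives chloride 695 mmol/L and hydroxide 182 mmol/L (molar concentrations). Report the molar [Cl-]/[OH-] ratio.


Threshold parameter = [Cl-] / [OH-] (molar basis; both in mmol/L, so units cancel)
Ratio = 695 / 182 = 3.82

3.82


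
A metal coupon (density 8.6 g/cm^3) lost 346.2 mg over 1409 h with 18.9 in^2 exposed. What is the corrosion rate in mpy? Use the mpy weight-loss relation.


Apply the mpy weight-loss relation: CR = 534 * W / (D * A * T)
Numerator: 534 * 346.2 = 184870.8
Denominator: 8.6 * 18.9 * 1409 = 229018.86
CR = 184870.8 / 229018.86 = 0.8072 mpy

0.8072 mpy


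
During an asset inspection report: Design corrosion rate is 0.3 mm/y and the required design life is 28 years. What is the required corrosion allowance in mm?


Corrosion allowance = CR × design life
CA = 0.3 * 28 = 8.4 mm

8.4 mm


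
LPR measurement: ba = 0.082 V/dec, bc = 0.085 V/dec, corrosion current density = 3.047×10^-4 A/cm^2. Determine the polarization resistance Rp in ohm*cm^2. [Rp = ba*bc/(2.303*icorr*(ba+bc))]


Apply the Stern-Geary equation: Rp = ba*bc / (2.303*icorr*(ba+bc))
ba*bc = 0.082*0.085 = 0.00697
ba+bc = 0.167; 2.303*icorr*(ba+bc) = 2.303*3.047×10^-4*0.167 = 1.1718792×10^-4
Rp = 0.00697 / 1.1718792×10^-4 = 59.5 ohm*cm^2

59.5 ohm*cm^2


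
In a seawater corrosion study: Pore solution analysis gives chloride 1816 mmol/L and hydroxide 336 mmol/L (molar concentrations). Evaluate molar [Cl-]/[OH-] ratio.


Threshold parameter = [Cl-] / [OH-] (molar basis; both in mmol/L, so units cancel)
Ratio = 1816 / 336 = 5.4

5.4


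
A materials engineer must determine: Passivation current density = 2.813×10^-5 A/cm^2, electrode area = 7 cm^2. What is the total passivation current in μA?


I = i_pass * A, then convert A → μA (×10^6)
I = 2.813×10^-5 * 7 * 10^6 = 196.91 μA

196.91 μA


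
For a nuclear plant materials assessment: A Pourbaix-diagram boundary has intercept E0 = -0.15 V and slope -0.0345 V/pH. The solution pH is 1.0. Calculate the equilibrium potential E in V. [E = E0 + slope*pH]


Apply the Pourbaix line equation: E = E0 + slope*pH
E = -0.15 + (-0.0345)*1.0 = -0.15 + (-0.0345) = -0.1845 V
Rounded to 4 decimal places: E = -0.1845 V

-0.1845 V


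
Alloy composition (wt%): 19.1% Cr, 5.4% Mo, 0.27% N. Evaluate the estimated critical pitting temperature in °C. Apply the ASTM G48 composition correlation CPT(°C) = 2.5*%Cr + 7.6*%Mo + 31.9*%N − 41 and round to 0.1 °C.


Apply the ASTM G48 empirical CPT estimate: CPT(°C) = 2.5*%Cr + 7.6*%Mo + 31.9*%N − 41
2.5*19.1 = 47.75; 7.6*5.4 = 41.04; 31.9*0.27 = 8.613
CPT = 47.75 + 41.04 + 8.613 − 41 = 56.403 °C
Rounded to 0.1 °C: CPT ≈ 56.4 °C

56.4 °C


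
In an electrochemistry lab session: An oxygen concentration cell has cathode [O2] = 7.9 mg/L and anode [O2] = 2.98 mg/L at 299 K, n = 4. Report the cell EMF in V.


Apply the Nernst concentration-cell relation: E = (RT/nF)*ln(C_cathode/C_anode)
RT/nF = 8.314*299/(4*96485) = 0.00644112 V
ln(7.9/2.98) = 0.97494
E = 0.00644112 * 0.97494 = 0.00628 V

0.00628 V


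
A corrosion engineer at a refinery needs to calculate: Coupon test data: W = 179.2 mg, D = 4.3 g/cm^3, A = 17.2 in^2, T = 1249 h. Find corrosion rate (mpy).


Apply the mpy weight-loss relation: CR = 534 * W / (D * A * T)
Numerator: 534 * 179.2 = 95692.8
Denominator: 4.3 * 17.2 * 1249 = 92376.04
CR = 95692.8 / 92376.04 = 1.0359 mpy

1.0359 mpy


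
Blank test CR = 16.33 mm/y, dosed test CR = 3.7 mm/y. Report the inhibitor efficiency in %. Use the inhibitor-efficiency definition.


Apply the inhibitor-efficiency definition: IE = (CR_blank − CR_inh)/CR_blank × 100
IE = (16.33 − 3.7) / 16.33 × 100
IE = 12.63 / 16.33 × 100 = 77.3 %

77.3 %


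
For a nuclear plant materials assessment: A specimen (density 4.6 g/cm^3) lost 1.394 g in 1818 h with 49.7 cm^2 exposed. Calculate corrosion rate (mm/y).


Apply the mm/y weight-loss relation: CR = 87600 * W / (D * A * T)
Numerator: 87600 * 1.394 = 122114.4
Denominator: 4.6 * 49.7 * 1818 = 415631.16
CR = 122114.4 / 415631.16 = 0.2938 mm/y

0.2938 mm/y


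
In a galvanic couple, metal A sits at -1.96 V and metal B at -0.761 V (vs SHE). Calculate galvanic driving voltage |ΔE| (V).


Driving voltage is the absolute potential difference.
|ΔE| = |-1.96 − (-0.761)| = 1.199 V

1.199 V


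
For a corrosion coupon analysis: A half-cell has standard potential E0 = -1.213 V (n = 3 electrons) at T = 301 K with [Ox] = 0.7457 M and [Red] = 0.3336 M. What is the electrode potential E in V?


Apply the Nernst equation: E = E0 + (RT/nF)*ln([Ox]/[Red])
Step 1: RT/nF = 8.314*301/(3*96485) = 0.00864561 V
Step 2: [Ox]/[Red] = 0.7457/0.3336 = 2.235312
Step 3: ln(2.235312) = 0.804381
Step 4: correction = 0.00864561 * 0.804381 = 0.007 V
E = -1.213 + 0.007 = -1.206 V

-1.206 V


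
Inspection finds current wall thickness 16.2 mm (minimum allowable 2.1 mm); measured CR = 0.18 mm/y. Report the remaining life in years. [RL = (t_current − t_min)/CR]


Apply the remaining-life relation: RL = (t_current − t_min) / CR
RL = (16.2 − 2.1) / 0.18 = 14.1 / 0.18 = 78.3 years

78.3 years


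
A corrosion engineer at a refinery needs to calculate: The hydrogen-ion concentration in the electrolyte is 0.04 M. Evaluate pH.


pH = −log10[H+]
pH = −log10(0.04) = 1.4

1.4


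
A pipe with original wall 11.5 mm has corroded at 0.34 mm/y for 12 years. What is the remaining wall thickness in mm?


Remaining wall = original − CR × time
t = 11.5 − 0.34*12 = 11.5 − 4.08 = 7.42 mm

7.42 mm


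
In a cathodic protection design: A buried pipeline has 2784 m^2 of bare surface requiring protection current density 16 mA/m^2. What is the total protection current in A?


I = area * current density, then convert mA → A (÷1000)
I = 2784 * 16 / 1000 = 44.54 A

44.54 A


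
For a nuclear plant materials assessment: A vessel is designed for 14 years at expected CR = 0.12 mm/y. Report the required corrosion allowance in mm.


Corrosion allowance = CR × design life
CA = 0.12 * 14 = 1.68 mm

1.68 mm


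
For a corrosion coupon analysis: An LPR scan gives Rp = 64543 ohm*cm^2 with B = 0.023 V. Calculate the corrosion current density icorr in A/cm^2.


Apply the Stern-Geary relation: icorr = B / Rp
icorr = 0.023 / 64543 = 3.564×10^-7 A/cm^2

3.564×10^-7 A/cm^2


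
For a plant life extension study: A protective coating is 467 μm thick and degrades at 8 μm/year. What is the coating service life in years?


Service life = thickness / degradation rate
Life = 467 / 8 = 58.4 years

58.4 years


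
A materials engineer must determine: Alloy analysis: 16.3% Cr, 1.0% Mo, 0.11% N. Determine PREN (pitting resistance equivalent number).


Apply the PREN formula: PREN = Cr + 3.3*Mo + 16*N
PREN = 16.3 + 3.3*1.0 + 16*0.11
PREN = 16.3 + 3.3 + 1.76 = 21.36

21.36


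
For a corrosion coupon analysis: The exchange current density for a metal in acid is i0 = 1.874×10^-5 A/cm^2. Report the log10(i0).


i0 = 1.874×10^-5 A/cm^2
log10(i0) = -4.727

-4.727


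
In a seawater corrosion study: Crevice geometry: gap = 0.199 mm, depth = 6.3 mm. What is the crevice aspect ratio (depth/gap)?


Aspect ratio = depth / gap
Ratio = 6.3 / 0.199 = 31.7

31.7


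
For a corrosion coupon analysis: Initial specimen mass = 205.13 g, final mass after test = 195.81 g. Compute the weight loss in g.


Weight loss = initial − final
WL = 205.13 − 195.81 = 9.32 g

9.32 g


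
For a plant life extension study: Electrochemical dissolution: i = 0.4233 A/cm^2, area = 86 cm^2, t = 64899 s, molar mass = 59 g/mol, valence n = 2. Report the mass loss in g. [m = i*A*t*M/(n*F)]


Apply Faraday's law: m = i*A*t*M / (n*F)
Total charge passed Q = i*A*t = 0.4233*86*64899 = 2362570.2162 C
m = Q*M/(n*F) = 2362570.2162*59/(2*96485) = 722.349 g

722.349 g


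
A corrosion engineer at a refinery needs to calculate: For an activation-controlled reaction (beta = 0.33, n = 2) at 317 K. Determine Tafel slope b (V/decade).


Apply the Tafel slope relation: b = 2.303*R*T/(beta*n*F)
Numerator: 2.303 * 8.314 * 317 = 6069.64
Denominator: 0.33 * 2 * 96485 = 63680.1
b = 6069.64 / 63680.1 = 0.0953 V/decade

0.0953 V/decade


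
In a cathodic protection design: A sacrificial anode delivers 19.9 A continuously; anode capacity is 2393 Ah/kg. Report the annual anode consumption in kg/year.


Annual consumption = current * hours per year / capacity
Rate = 19.9 * 8760 / 2393 = 72.8 kg/year

72.8 kg/year


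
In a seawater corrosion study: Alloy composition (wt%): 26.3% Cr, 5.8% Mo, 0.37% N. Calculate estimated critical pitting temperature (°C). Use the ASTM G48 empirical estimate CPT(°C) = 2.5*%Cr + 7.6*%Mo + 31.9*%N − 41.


Apply the ASTM G48 empirical CPT estimate: CPT(°C) = 2.5*%Cr + 7.6*%Mo + 31.9*%N − 41
2.5*26.3 = 65.75; 7.6*5.8 = 44.08; 31.9*0.37 = 11.803
CPT = 65.75 + 44.08 + 11.803 − 41 = 80.633 °C
Rounded to 0.1 °C: CPT ≈ 80.6 °C

80.6 °C


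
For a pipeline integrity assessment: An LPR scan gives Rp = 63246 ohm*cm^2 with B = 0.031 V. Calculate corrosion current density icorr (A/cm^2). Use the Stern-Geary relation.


Apply the Stern-Geary relation: icorr = B / Rp
icorr = 0.031 / 63246 = 4.901×10^-7 A/cm^2

4.901×10^-7 A/cm^2


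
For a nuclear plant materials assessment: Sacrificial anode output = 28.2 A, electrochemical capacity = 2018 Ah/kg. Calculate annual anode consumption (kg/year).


Annual consumption = current * hours per year / capacity
Rate = 28.2 * 8760 / 2018 = 122.4 kg/year

122.4 kg/year


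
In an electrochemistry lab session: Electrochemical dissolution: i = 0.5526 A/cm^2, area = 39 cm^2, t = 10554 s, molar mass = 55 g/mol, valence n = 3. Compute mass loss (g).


Apply Faraday's law: m = i*A*t*M / (n*F)
Total charge passed Q = i*A*t = 0.5526*39*10554 = 227453.4756 C
m = Q*M/(n*F) = 227453.4756*55/(3*96485) = 43.219 g

43.219 g


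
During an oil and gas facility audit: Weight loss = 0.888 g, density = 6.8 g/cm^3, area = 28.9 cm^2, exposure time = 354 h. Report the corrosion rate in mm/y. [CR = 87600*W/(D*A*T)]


Apply the mm/y weight-loss relation: CR = 87600 * W / (D * A * T)
Numerator: 87600 * 0.888 = 77788.8
Denominator: 6.8 * 28.9 * 354 = 69568.08
CR = 77788.8 / 69568.08 = 1.118168 mm/y

1.118168 mm/y


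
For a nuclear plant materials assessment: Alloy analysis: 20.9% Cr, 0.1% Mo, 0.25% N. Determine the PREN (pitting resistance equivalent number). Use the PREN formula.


Apply the PREN formula: PREN = Cr + 3.3*Mo + 16*N
PREN = 20.9 + 3.3*0.1 + 16*0.25
PREN = 20.9 + 0.33 + 4.0 = 25.23

25.23


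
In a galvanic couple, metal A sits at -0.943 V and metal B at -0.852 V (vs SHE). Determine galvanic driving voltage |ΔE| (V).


Driving voltage is the absolute potential difference.
|ΔE| = |-0.943 − (-0.852)| = 0.091 V

0.091 V


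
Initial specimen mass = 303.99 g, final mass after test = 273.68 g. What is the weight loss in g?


Weight loss = initial − final
WL = 303.99 − 273.68 = 30.31 g

30.31 g


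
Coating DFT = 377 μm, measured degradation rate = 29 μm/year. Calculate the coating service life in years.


Service life = thickness / degradation rate
Life = 377 / 29 = 13.0 years

13.0 years


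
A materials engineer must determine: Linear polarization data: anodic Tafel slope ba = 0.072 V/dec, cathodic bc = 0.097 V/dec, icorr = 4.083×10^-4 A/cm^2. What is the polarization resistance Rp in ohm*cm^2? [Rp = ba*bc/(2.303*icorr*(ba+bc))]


Apply the Stern-Geary equation: Rp = ba*bc / (2.303*icorr*(ba+bc))
ba*bc = 0.072*0.097 = 0.006984
ba+bc = 0.169; 2.303*icorr*(ba+bc) = 2.303*4.083×10^-4*0.169 = 1.5891322×10^-4
Rp = 0.006984 / 1.5891322×10^-4 = 43.95 ohm*cm^2

43.95 ohm*cm^2


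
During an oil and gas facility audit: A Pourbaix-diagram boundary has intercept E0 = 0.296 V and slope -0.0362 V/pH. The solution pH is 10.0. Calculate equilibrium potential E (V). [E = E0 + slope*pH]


Apply the Pourbaix line equation: E = E0 + slope*pH
E = 0.296 + (-0.0362)*10.0 = 0.296 + (-0.362) = -0.066 V
Rounded to 4 decimal places: E = -0.0660 V

-0.0660 V


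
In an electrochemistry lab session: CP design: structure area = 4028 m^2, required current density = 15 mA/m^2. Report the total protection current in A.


I = area * current density, then convert mA → A (÷1000)
I = 4028 * 15 / 1000 = 60.42 A

60.42 A


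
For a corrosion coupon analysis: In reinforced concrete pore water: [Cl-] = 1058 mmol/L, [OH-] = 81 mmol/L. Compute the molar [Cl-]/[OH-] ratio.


Threshold parameter = [Cl-] / [OH-] (molar basis; both in mmol/L, so units cancel)
Ratio = 1058 / 81 = 13.06

13.06


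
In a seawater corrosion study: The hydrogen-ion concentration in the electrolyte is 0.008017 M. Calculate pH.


pH = −log10[H+]
pH = −log10(0.008017) = 2.1

2.1


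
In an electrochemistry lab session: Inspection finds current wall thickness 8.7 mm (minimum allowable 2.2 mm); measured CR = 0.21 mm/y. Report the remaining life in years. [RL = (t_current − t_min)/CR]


Apply the remaining-life relation: RL = (t_current − t_min) / CR
RL = (8.7 − 2.2) / 0.21 = 6.5 / 0.21 = 31.0 years

31.0 years


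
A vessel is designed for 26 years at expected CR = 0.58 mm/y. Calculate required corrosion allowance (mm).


Corrosion allowance = CR × design life
CA = 0.58 * 26 = 15.08 mm

15.08 mm


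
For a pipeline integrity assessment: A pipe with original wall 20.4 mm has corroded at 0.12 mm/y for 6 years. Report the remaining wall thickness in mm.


Remaining wall = original − CR × time
t = 20.4 − 0.12*6 = 20.4 − 0.72 = 19.68 mm

19.68 mm


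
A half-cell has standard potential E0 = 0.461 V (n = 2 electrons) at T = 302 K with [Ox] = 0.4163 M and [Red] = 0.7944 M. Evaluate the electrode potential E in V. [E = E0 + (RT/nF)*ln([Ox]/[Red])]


Apply the Nernst equation: E = E0 + (RT/nF)*ln([Ox]/[Red])
Step 1: RT/nF = 8.314*302/(2*96485) = 0.01301149 V
Step 2: [Ox]/[Red] = 0.4163/0.7944 = 0.524043
Step 3: ln(0.524043) = -0.646182
Step 4: correction = 0.01301149 * -0.646182 = -0.0084 V
E = 0.461 + -0.0084 = 0.4526 V

0.4526 V


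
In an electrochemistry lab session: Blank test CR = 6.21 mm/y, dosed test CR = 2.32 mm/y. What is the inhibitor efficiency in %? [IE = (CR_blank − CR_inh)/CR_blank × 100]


Apply the inhibitor-efficiency definition: IE = (CR_blank − CR_inh)/CR_blank × 100
IE = (6.21 − 2.32) / 6.21 × 100
IE = 3.89 / 6.21 × 100 = 62.6 %

62.6 %


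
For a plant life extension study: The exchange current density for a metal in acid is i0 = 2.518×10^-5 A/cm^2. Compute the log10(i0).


i0 = 2.518×10^-5 A/cm^2
log10(i0) = -4.599

-4.599


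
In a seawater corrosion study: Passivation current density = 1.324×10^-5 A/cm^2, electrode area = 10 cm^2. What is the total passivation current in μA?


I = i_pass * A, then convert A → μA (×10^6)
I = 1.324×10^-5 * 10 * 10^6 = 132.4 μA

132.4 μA


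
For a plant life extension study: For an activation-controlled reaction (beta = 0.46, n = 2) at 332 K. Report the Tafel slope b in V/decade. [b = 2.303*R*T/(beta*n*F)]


Apply the Tafel slope relation: b = 2.303*R*T/(beta*n*F)
Numerator: 2.303 * 8.314 * 332 = 6356.85
Denominator: 0.46 * 2 * 96485 = 88766.2
b = 6356.85 / 88766.2 = 0.0716 V/decade

0.0716 V/decade


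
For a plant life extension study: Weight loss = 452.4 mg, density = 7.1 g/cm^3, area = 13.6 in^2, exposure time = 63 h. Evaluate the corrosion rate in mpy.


Apply the mpy weight-loss relation: CR = 534 * W / (D * A * T)
Numerator: 534 * 452.4 = 241581.6
Denominator: 7.1 * 13.6 * 63 = 6083.28
CR = 241581.6 / 6083.28 = 39.712 mpy

39.712 mpy


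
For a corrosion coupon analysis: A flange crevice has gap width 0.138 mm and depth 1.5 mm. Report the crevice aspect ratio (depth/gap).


Aspect ratio = depth / gap
Ratio = 1.5 / 0.138 = 10.9

10.9


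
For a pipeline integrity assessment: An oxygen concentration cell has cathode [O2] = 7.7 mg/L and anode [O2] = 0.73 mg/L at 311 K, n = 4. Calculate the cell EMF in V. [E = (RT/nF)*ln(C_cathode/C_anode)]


Apply the Nernst concentration-cell relation: E = (RT/nF)*ln(C_cathode/C_anode)
RT/nF = 8.314*311/(4*96485) = 0.00669963 V
ln(7.7/0.73) = 2.35593
E = 0.00669963 * 2.35593 = 0.01578 V

0.01578 V


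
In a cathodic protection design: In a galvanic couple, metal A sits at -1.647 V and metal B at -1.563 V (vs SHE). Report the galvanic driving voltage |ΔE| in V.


Driving voltage is the absolute potential difference.
|ΔE| = |-1.647 − (-1.563)| = 0.084 V

0.084 V


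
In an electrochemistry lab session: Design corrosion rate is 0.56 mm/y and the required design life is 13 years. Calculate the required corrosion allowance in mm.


Corrosion allowance = CR × design life
CA = 0.56 * 13 = 7.28 mm

7.28 mm


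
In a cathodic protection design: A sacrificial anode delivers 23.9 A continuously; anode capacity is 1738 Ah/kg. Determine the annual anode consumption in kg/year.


Annual consumption = current * hours per year / capacity
Rate = 23.9 * 8760 / 1738 = 120.5 kg/year

120.5 kg/year


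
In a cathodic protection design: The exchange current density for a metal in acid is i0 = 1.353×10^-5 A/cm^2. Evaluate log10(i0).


i0 = 1.353×10^-5 A/cm^2
log10(i0) = -4.869

-4.869


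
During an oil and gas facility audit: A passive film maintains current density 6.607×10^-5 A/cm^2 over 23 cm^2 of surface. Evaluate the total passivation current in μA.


I = i_pass * A, then convert A → μA (×10^6)
I = 6.607×10^-5 * 23 * 10^6 = 1519.61 μA

1519.61 μA


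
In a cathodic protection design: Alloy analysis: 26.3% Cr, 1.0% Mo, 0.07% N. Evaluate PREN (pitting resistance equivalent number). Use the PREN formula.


Apply the PREN formula: PREN = Cr + 3.3*Mo + 16*N
PREN = 26.3 + 3.3*1.0 + 16*0.07
PREN = 26.3 + 3.3 + 1.12 = 30.72

30.72


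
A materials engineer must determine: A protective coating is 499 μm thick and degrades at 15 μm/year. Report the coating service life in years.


Service life = thickness / degradation rate
Life = 499 / 15 = 33.3 years

33.3 years


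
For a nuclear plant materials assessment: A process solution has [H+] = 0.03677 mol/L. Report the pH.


pH = −log10[H+]
pH = −log10(0.03677) = 1.43

1.43


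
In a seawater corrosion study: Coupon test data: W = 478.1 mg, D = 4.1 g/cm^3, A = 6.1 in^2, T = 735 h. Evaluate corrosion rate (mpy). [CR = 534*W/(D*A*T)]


Apply the mpy weight-loss relation: CR = 534 * W / (D * A * T)
Numerator: 534 * 478.1 = 255305.4
Denominator: 4.1 * 6.1 * 735 = 18382.35
CR = 255305.4 / 18382.35 = 13.8886 mpy

13.8886 mpy


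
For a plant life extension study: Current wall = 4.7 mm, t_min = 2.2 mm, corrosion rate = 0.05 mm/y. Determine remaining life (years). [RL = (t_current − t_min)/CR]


Apply the remaining-life relation: RL = (t_current − t_min) / CR
RL = (4.7 − 2.2) / 0.05 = 2.5 / 0.05 = 50.0 years

50.0 years


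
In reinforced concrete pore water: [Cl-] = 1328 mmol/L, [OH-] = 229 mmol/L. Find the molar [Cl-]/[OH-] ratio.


Threshold parameter = [Cl-] / [OH-] (molar basis; both in mmol/L, so units cancel)
Ratio = 1328 / 229 = 5.8

5.8


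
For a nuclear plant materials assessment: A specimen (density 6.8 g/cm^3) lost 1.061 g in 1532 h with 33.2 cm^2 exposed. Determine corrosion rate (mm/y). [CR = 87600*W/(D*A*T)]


Apply the mm/y weight-loss relation: CR = 87600 * W / (D * A * T)
Numerator: 87600 * 1.061 = 92943.6
Denominator: 6.8 * 33.2 * 1532 = 345864.32
CR = 92943.6 / 345864.32 = 0.268729 mm/y

0.268729 mm/y


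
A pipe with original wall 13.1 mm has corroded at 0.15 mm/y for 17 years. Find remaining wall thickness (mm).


Remaining wall = original − CR × time
t = 13.1 − 0.15*17 = 13.1 − 2.55 = 10.55 mm

10.55 mm


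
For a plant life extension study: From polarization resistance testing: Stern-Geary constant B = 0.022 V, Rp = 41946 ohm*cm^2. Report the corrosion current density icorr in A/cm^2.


Apply the Stern-Geary relation: icorr = B / Rp
icorr = 0.022 / 41946 = 5.245×10^-7 A/cm^2

5.245×10^-7 A/cm^2


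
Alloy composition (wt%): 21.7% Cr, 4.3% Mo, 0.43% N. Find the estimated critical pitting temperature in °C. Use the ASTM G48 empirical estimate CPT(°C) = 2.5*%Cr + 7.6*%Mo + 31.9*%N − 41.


Apply the ASTM G48 empirical CPT estimate: CPT(°C) = 2.5*%Cr + 7.6*%Mo + 31.9*%N − 41
2.5*21.7 = 54.25; 7.6*4.3 = 32.68; 31.9*0.43 = 13.717
CPT = 54.25 + 32.68 + 13.717 − 41 = 59.647 °C
Rounded to 0.1 °C: CPT ≈ 59.6 °C

59.6 °C


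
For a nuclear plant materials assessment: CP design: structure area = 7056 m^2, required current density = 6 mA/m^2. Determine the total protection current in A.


I = area * current density, then convert mA → A (÷1000)
I = 7056 * 6 / 1000 = 42.34 A

42.34 A


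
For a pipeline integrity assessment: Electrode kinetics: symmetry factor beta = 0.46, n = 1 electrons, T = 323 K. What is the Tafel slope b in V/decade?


Apply the Tafel slope relation: b = 2.303*R*T/(beta*n*F)
Numerator: 2.303 * 8.314 * 323 = 6184.53
Denominator: 0.46 * 1 * 96485 = 44383.1
b = 6184.53 / 44383.1 = 0.139 V/decade

0.139 V/decade


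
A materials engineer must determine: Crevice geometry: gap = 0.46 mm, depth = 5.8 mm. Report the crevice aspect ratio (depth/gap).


Aspect ratio = depth / gap
Ratio = 5.8 / 0.46 = 12.6

12.6


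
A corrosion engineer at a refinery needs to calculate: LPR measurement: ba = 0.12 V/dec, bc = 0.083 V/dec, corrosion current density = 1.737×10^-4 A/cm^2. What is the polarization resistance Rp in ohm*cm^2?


Apply the Stern-Geary equation: Rp = ba*bc / (2.303*icorr*(ba+bc))
ba*bc = 0.12*0.083 = 0.00996
ba+bc = 0.203; 2.303*icorr*(ba+bc) = 2.303*1.737×10^-4*0.203 = 8.1206313×10^-5
Rp = 0.00996 / 8.1206313×10^-5 = 122.65 ohm*cm^2

122.65 ohm*cm^2


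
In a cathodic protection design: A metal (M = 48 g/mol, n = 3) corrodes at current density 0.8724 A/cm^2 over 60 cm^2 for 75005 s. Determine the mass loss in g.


Apply Faraday's law: m = i*A*t*M / (n*F)
Total charge passed Q = i*A*t = 0.8724*60*75005 = 3926061.72 C
m = Q*M/(n*F) = 3926061.72*48/(3*96485) = 651.05444 g

651.05444 g


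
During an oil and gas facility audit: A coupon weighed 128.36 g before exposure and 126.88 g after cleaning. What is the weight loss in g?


Weight loss = initial − final
WL = 128.36 − 126.88 = 1.48 g

1.48 g


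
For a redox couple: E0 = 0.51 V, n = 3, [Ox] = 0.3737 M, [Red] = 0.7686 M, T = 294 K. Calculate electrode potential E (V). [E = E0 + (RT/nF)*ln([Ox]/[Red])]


Apply the Nernst equation: E = E0 + (RT/nF)*ln([Ox]/[Red])
Step 1: RT/nF = 8.314*294/(3*96485) = 0.00844455 V
Step 2: [Ox]/[Red] = 0.3737/0.7686 = 0.486209
Step 3: ln(0.486209) = -0.721117
Step 4: correction = 0.00844455 * -0.721117 = -0.0061 V
E = 0.51 + -0.0061 = 0.5039 V

0.5039 V


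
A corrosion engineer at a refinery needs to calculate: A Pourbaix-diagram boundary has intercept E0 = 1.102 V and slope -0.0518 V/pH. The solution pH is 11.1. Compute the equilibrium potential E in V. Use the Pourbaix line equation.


Apply the Pourbaix line equation: E = E0 + slope*pH
E = 1.102 + (-0.0518)*11.1 = 1.102 + (-0.57498) = 0.52702 V
Rounded to 4 decimal places: E = 0.5270 V

0.5270 V


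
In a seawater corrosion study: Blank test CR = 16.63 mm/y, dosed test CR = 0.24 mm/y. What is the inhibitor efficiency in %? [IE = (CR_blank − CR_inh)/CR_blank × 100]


Apply the inhibitor-efficiency definition: IE = (CR_blank − CR_inh)/CR_blank × 100
IE = (16.63 − 0.24) / 16.63 × 100
IE = 16.39 / 16.63 × 100 = 98.6 %

98.6 %


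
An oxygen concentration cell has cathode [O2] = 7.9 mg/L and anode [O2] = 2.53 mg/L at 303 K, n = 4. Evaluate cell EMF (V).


Apply the Nernst concentration-cell relation: E = (RT/nF)*ln(C_cathode/C_anode)
RT/nF = 8.314*303/(4*96485) = 0.00652729 V
ln(7.9/2.53) = 1.13864
E = 0.00652729 * 1.13864 = 0.00743 V

0.00743 V


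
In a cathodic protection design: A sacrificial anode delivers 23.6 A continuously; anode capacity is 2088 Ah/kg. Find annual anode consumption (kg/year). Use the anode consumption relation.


Annual consumption = current * hours per year / capacity
Rate = 23.6 * 8760 / 2088 = 99.0 kg/year

99.0 kg/year


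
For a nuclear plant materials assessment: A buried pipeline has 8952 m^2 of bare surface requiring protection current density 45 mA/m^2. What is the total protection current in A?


I = area * current density, then convert mA → A (÷1000)
I = 8952 * 45 / 1000 = 402.84 A

402.84 A


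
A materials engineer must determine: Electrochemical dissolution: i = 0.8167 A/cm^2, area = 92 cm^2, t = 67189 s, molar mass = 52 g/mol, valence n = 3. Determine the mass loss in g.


Apply Faraday's law: m = i*A*t*M / (n*F)
Total charge passed Q = i*A*t = 0.8167*92*67189 = 5048339.5796 C
m = Q*M/(n*F) = 5048339.5796*52/(3*96485) = 906.924 g

906.924 g


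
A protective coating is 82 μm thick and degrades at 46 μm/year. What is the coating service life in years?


Service life = thickness / degradation rate
Life = 82 / 46 = 1.8 years

1.8 years


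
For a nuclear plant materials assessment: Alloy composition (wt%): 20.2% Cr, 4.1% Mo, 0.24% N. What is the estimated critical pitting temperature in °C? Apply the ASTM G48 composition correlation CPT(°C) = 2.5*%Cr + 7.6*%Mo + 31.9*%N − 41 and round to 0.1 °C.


Apply the ASTM G48 empirical CPT estimate: CPT(°C) = 2.5*%Cr + 7.6*%Mo + 31.9*%N − 41
2.5*20.2 = 50.5; 7.6*4.1 = 31.16; 31.9*0.24 = 7.656
CPT = 50.5 + 31.16 + 7.656 − 41 = 48.316 °C
Rounded to 0.1 °C: CPT ≈ 48.3 °C

48.3 °C


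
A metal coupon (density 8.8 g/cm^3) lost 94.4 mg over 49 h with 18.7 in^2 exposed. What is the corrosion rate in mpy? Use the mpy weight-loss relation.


Apply the mpy weight-loss relation: CR = 534 * W / (D * A * T)
Numerator: 534 * 94.4 = 50409.6
Denominator: 8.8 * 18.7 * 49 = 8063.44
CR = 50409.6 / 8063.44 = 6.25162 mpy

6.25162 mpy


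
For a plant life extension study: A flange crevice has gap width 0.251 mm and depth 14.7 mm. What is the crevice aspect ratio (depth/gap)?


Aspect ratio = depth / gap
Ratio = 14.7 / 0.251 = 58.6

58.6


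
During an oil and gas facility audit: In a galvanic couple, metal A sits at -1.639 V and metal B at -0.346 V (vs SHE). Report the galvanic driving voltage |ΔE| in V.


Driving voltage is the absolute potential difference.
|ΔE| = |-1.639 − (-0.346)| = 1.293 V

1.293 V


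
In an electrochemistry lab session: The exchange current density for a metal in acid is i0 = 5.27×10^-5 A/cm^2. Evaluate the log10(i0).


i0 = 5.27×10^-5 A/cm^2
log10(i0) = -4.278

-4.278


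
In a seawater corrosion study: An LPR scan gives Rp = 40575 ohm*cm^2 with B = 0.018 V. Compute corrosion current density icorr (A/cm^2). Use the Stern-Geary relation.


Apply the Stern-Geary relation: icorr = B / Rp
icorr = 0.018 / 40575 = 4.436×10^-7 A/cm^2

4.436×10^-7 A/cm^2


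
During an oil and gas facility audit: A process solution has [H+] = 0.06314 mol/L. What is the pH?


pH = −log10[H+]
pH = −log10(0.06314) = 1.2

1.2


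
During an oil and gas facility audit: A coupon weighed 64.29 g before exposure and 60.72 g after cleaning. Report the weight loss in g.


Weight loss = initial − final
WL = 64.29 − 60.72 = 3.57 g

3.57 g


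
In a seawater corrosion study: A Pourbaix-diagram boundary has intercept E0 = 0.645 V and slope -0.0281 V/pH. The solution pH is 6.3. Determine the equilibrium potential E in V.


Apply the Pourbaix line equation: E = E0 + slope*pH
E = 0.645 + (-0.0281)*6.3 = 0.645 + (-0.17703) = 0.46797 V
Rounded to 4 decimal places: E = 0.4680 V

0.4680 V


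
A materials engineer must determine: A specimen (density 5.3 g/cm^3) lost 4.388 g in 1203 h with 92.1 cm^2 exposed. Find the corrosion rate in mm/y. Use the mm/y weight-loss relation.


Apply the mm/y weight-loss relation: CR = 87600 * W / (D * A * T)
Numerator: 87600 * 4.388 = 384388.8
Denominator: 5.3 * 92.1 * 1203 = 587220.39
CR = 384388.8 / 587220.39 = 0.65459 mm/y

0.65459 mm/y
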